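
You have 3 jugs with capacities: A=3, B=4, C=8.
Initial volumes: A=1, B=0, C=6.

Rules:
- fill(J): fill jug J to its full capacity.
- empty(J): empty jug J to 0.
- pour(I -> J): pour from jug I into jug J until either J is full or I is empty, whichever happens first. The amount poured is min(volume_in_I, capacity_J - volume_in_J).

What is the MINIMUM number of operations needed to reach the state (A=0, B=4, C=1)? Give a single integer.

Answer: 3

Derivation:
BFS from (A=1, B=0, C=6). One shortest path:
  1. fill(B) -> (A=1 B=4 C=6)
  2. empty(C) -> (A=1 B=4 C=0)
  3. pour(A -> C) -> (A=0 B=4 C=1)
Reached target in 3 moves.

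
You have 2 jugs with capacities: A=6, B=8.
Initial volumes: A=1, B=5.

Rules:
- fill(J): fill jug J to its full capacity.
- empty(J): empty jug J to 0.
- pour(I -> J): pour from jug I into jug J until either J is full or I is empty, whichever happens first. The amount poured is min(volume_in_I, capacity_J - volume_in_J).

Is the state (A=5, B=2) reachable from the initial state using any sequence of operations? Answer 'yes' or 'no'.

Answer: no

Derivation:
BFS explored all 29 reachable states.
Reachable set includes: (0,0), (0,1), (0,2), (0,3), (0,4), (0,5), (0,6), (0,7), (0,8), (1,0), (1,5), (1,8) ...
Target (A=5, B=2) not in reachable set → no.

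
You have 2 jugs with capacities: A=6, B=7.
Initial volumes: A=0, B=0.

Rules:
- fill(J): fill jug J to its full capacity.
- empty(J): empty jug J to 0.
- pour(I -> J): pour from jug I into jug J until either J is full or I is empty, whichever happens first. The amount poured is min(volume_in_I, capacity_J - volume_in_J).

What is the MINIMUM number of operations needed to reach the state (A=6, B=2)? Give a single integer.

BFS from (A=0, B=0). One shortest path:
  1. fill(B) -> (A=0 B=7)
  2. pour(B -> A) -> (A=6 B=1)
  3. empty(A) -> (A=0 B=1)
  4. pour(B -> A) -> (A=1 B=0)
  5. fill(B) -> (A=1 B=7)
  6. pour(B -> A) -> (A=6 B=2)
Reached target in 6 moves.

Answer: 6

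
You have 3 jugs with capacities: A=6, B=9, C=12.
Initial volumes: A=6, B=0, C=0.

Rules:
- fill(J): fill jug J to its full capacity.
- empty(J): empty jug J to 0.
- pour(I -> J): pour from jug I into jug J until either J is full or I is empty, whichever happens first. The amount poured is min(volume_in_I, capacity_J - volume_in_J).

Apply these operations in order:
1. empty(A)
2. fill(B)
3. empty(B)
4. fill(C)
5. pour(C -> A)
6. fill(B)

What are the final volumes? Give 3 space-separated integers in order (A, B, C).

Answer: 6 9 6

Derivation:
Step 1: empty(A) -> (A=0 B=0 C=0)
Step 2: fill(B) -> (A=0 B=9 C=0)
Step 3: empty(B) -> (A=0 B=0 C=0)
Step 4: fill(C) -> (A=0 B=0 C=12)
Step 5: pour(C -> A) -> (A=6 B=0 C=6)
Step 6: fill(B) -> (A=6 B=9 C=6)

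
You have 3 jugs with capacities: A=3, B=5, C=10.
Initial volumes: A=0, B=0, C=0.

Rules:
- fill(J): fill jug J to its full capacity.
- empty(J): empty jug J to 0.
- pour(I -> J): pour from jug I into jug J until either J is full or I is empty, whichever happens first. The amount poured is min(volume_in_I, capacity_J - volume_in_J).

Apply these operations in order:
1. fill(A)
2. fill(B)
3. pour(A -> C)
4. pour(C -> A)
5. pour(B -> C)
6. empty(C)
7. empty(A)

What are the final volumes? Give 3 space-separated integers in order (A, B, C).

Step 1: fill(A) -> (A=3 B=0 C=0)
Step 2: fill(B) -> (A=3 B=5 C=0)
Step 3: pour(A -> C) -> (A=0 B=5 C=3)
Step 4: pour(C -> A) -> (A=3 B=5 C=0)
Step 5: pour(B -> C) -> (A=3 B=0 C=5)
Step 6: empty(C) -> (A=3 B=0 C=0)
Step 7: empty(A) -> (A=0 B=0 C=0)

Answer: 0 0 0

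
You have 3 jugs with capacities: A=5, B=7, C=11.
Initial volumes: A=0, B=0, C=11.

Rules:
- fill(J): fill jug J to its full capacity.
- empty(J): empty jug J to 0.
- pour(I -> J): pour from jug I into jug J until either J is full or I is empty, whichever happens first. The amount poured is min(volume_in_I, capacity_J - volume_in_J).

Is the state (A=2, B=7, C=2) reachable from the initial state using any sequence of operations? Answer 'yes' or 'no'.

BFS from (A=0, B=0, C=11):
  1. pour(C -> B) -> (A=0 B=7 C=4)
  2. pour(B -> A) -> (A=5 B=2 C=4)
  3. pour(A -> C) -> (A=0 B=2 C=9)
  4. pour(B -> A) -> (A=2 B=0 C=9)
  5. pour(C -> B) -> (A=2 B=7 C=2)
Target reached → yes.

Answer: yes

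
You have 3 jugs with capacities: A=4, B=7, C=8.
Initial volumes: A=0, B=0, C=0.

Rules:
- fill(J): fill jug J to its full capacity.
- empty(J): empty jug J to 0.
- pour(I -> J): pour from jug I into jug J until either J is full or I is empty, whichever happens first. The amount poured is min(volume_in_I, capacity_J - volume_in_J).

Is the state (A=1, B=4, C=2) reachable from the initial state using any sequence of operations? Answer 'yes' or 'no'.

Answer: no

Derivation:
BFS explored all 234 reachable states.
Reachable set includes: (0,0,0), (0,0,1), (0,0,2), (0,0,3), (0,0,4), (0,0,5), (0,0,6), (0,0,7), (0,0,8), (0,1,0), (0,1,1), (0,1,2) ...
Target (A=1, B=4, C=2) not in reachable set → no.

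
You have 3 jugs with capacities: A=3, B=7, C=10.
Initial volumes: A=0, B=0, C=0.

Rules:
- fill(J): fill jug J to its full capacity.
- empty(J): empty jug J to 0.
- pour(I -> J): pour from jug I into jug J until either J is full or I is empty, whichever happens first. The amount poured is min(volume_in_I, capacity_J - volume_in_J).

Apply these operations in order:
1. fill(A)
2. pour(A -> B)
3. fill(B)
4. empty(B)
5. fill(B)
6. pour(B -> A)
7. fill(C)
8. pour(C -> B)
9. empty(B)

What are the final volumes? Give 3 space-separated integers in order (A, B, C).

Answer: 3 0 7

Derivation:
Step 1: fill(A) -> (A=3 B=0 C=0)
Step 2: pour(A -> B) -> (A=0 B=3 C=0)
Step 3: fill(B) -> (A=0 B=7 C=0)
Step 4: empty(B) -> (A=0 B=0 C=0)
Step 5: fill(B) -> (A=0 B=7 C=0)
Step 6: pour(B -> A) -> (A=3 B=4 C=0)
Step 7: fill(C) -> (A=3 B=4 C=10)
Step 8: pour(C -> B) -> (A=3 B=7 C=7)
Step 9: empty(B) -> (A=3 B=0 C=7)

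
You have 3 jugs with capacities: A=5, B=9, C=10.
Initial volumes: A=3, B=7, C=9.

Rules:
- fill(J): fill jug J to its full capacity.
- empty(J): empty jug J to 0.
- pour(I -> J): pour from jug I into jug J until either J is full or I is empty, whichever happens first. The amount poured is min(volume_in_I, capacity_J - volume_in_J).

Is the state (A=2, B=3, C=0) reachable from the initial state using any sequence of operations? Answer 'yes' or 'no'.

Answer: yes

Derivation:
BFS from (A=3, B=7, C=9):
  1. empty(C) -> (A=3 B=7 C=0)
  2. pour(A -> C) -> (A=0 B=7 C=3)
  3. pour(B -> A) -> (A=5 B=2 C=3)
  4. empty(A) -> (A=0 B=2 C=3)
  5. pour(B -> A) -> (A=2 B=0 C=3)
  6. pour(C -> B) -> (A=2 B=3 C=0)
Target reached → yes.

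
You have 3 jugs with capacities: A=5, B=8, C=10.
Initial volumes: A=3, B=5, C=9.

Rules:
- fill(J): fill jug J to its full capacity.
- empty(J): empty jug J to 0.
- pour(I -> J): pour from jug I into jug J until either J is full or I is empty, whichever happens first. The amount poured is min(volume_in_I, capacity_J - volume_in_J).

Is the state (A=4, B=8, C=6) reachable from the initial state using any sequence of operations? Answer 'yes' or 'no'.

Answer: yes

Derivation:
BFS from (A=3, B=5, C=9):
  1. fill(B) -> (A=3 B=8 C=9)
  2. pour(B -> A) -> (A=5 B=6 C=9)
  3. pour(A -> C) -> (A=4 B=6 C=10)
  4. empty(C) -> (A=4 B=6 C=0)
  5. pour(B -> C) -> (A=4 B=0 C=6)
  6. fill(B) -> (A=4 B=8 C=6)
Target reached → yes.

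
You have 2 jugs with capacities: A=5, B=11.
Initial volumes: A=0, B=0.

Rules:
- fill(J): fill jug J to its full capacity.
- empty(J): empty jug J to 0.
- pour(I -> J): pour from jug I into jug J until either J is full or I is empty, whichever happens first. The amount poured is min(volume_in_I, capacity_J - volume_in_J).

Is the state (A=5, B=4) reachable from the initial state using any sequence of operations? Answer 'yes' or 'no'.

Answer: yes

Derivation:
BFS from (A=0, B=0):
  1. fill(A) -> (A=5 B=0)
  2. pour(A -> B) -> (A=0 B=5)
  3. fill(A) -> (A=5 B=5)
  4. pour(A -> B) -> (A=0 B=10)
  5. fill(A) -> (A=5 B=10)
  6. pour(A -> B) -> (A=4 B=11)
  7. empty(B) -> (A=4 B=0)
  8. pour(A -> B) -> (A=0 B=4)
  9. fill(A) -> (A=5 B=4)
Target reached → yes.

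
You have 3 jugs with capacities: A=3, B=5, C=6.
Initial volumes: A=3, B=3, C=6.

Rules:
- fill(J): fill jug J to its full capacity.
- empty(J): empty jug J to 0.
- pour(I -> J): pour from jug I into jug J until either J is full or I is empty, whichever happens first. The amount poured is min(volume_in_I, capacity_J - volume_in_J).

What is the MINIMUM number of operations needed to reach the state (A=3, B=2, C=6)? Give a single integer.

BFS from (A=3, B=3, C=6). One shortest path:
  1. empty(A) -> (A=0 B=3 C=6)
  2. fill(B) -> (A=0 B=5 C=6)
  3. pour(B -> A) -> (A=3 B=2 C=6)
Reached target in 3 moves.

Answer: 3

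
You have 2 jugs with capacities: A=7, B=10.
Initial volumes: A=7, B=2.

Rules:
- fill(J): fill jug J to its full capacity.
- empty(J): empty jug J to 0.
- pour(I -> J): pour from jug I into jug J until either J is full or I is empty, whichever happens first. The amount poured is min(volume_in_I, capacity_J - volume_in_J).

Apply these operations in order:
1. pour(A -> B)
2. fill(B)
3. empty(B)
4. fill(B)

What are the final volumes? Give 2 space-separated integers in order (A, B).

Answer: 0 10

Derivation:
Step 1: pour(A -> B) -> (A=0 B=9)
Step 2: fill(B) -> (A=0 B=10)
Step 3: empty(B) -> (A=0 B=0)
Step 4: fill(B) -> (A=0 B=10)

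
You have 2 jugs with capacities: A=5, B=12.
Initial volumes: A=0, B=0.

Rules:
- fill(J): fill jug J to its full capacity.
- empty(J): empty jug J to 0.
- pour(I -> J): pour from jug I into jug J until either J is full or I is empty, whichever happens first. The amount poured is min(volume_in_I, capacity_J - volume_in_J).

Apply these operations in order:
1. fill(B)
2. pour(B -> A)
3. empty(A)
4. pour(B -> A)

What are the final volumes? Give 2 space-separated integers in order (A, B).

Step 1: fill(B) -> (A=0 B=12)
Step 2: pour(B -> A) -> (A=5 B=7)
Step 3: empty(A) -> (A=0 B=7)
Step 4: pour(B -> A) -> (A=5 B=2)

Answer: 5 2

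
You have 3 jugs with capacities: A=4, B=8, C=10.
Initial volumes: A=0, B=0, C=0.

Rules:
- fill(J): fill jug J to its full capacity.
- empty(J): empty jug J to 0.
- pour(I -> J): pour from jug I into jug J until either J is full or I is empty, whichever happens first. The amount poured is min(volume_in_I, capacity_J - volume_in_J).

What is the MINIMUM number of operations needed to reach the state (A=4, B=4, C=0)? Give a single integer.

Answer: 2

Derivation:
BFS from (A=0, B=0, C=0). One shortest path:
  1. fill(B) -> (A=0 B=8 C=0)
  2. pour(B -> A) -> (A=4 B=4 C=0)
Reached target in 2 moves.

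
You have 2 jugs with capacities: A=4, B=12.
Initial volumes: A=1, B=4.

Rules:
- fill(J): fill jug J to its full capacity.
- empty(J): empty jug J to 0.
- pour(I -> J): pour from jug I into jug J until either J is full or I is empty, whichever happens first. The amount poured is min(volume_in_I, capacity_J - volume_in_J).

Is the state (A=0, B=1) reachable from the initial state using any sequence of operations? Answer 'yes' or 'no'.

Answer: yes

Derivation:
BFS from (A=1, B=4):
  1. empty(B) -> (A=1 B=0)
  2. pour(A -> B) -> (A=0 B=1)
Target reached → yes.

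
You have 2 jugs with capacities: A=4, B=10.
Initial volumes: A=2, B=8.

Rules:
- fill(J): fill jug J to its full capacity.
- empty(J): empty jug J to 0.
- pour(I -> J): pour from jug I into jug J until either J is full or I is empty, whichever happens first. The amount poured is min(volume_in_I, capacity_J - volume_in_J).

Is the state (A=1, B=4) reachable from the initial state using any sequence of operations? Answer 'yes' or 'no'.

BFS explored all 15 reachable states.
Reachable set includes: (0,0), (0,2), (0,4), (0,6), (0,8), (0,10), (2,0), (2,8), (2,10), (4,0), (4,2), (4,4) ...
Target (A=1, B=4) not in reachable set → no.

Answer: no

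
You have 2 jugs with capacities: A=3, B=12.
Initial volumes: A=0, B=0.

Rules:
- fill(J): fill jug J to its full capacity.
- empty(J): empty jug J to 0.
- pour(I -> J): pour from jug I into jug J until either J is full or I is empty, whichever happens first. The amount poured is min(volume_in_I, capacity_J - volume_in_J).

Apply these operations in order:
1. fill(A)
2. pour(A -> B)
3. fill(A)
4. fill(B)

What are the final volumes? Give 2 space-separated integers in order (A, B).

Step 1: fill(A) -> (A=3 B=0)
Step 2: pour(A -> B) -> (A=0 B=3)
Step 3: fill(A) -> (A=3 B=3)
Step 4: fill(B) -> (A=3 B=12)

Answer: 3 12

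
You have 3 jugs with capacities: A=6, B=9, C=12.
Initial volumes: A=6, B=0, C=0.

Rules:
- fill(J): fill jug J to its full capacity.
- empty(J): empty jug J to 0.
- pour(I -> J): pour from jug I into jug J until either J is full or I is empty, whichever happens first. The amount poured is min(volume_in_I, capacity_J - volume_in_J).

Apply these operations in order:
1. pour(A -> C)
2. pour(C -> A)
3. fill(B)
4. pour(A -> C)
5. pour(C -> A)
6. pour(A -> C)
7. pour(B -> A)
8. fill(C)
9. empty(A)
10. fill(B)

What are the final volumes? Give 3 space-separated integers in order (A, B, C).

Answer: 0 9 12

Derivation:
Step 1: pour(A -> C) -> (A=0 B=0 C=6)
Step 2: pour(C -> A) -> (A=6 B=0 C=0)
Step 3: fill(B) -> (A=6 B=9 C=0)
Step 4: pour(A -> C) -> (A=0 B=9 C=6)
Step 5: pour(C -> A) -> (A=6 B=9 C=0)
Step 6: pour(A -> C) -> (A=0 B=9 C=6)
Step 7: pour(B -> A) -> (A=6 B=3 C=6)
Step 8: fill(C) -> (A=6 B=3 C=12)
Step 9: empty(A) -> (A=0 B=3 C=12)
Step 10: fill(B) -> (A=0 B=9 C=12)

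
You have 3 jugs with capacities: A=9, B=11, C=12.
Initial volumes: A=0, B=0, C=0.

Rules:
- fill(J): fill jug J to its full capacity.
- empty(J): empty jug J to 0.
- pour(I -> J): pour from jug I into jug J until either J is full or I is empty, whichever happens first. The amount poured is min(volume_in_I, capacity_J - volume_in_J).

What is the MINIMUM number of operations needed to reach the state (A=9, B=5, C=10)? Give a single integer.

Answer: 7

Derivation:
BFS from (A=0, B=0, C=0). One shortest path:
  1. fill(C) -> (A=0 B=0 C=12)
  2. pour(C -> A) -> (A=9 B=0 C=3)
  3. pour(A -> B) -> (A=0 B=9 C=3)
  4. pour(C -> A) -> (A=3 B=9 C=0)
  5. fill(C) -> (A=3 B=9 C=12)
  6. pour(C -> B) -> (A=3 B=11 C=10)
  7. pour(B -> A) -> (A=9 B=5 C=10)
Reached target in 7 moves.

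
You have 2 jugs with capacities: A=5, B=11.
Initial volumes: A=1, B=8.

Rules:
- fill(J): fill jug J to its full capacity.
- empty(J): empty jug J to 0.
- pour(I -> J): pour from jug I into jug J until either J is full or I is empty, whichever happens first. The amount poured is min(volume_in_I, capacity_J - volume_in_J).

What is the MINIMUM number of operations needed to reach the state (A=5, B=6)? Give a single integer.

Answer: 3

Derivation:
BFS from (A=1, B=8). One shortest path:
  1. empty(A) -> (A=0 B=8)
  2. fill(B) -> (A=0 B=11)
  3. pour(B -> A) -> (A=5 B=6)
Reached target in 3 moves.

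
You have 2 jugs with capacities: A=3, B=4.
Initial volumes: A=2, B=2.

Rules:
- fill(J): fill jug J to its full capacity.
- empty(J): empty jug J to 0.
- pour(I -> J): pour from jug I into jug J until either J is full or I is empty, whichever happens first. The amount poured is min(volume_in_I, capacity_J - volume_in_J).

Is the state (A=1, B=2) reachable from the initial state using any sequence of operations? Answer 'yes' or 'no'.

Answer: no

Derivation:
BFS explored all 15 reachable states.
Reachable set includes: (0,0), (0,1), (0,2), (0,3), (0,4), (1,0), (1,4), (2,0), (2,2), (2,4), (3,0), (3,1) ...
Target (A=1, B=2) not in reachable set → no.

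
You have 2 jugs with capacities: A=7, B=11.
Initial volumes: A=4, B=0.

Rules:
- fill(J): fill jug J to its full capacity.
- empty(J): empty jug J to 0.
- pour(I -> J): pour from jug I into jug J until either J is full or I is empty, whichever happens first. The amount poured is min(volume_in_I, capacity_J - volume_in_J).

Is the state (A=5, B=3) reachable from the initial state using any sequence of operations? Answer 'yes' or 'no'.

BFS explored all 36 reachable states.
Reachable set includes: (0,0), (0,1), (0,2), (0,3), (0,4), (0,5), (0,6), (0,7), (0,8), (0,9), (0,10), (0,11) ...
Target (A=5, B=3) not in reachable set → no.

Answer: no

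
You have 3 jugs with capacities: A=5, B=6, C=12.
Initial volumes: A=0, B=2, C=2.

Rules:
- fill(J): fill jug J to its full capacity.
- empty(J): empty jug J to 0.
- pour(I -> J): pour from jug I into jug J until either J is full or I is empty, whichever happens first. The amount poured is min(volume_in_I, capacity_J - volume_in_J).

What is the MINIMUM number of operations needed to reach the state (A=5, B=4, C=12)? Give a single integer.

Answer: 3

Derivation:
BFS from (A=0, B=2, C=2). One shortest path:
  1. fill(A) -> (A=5 B=2 C=2)
  2. pour(C -> B) -> (A=5 B=4 C=0)
  3. fill(C) -> (A=5 B=4 C=12)
Reached target in 3 moves.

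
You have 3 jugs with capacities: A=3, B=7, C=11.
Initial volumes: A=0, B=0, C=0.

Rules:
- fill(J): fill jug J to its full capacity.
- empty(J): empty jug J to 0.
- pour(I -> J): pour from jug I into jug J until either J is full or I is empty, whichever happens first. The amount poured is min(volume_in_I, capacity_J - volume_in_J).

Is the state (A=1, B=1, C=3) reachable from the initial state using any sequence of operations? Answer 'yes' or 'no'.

Answer: no

Derivation:
BFS explored all 264 reachable states.
Reachable set includes: (0,0,0), (0,0,1), (0,0,2), (0,0,3), (0,0,4), (0,0,5), (0,0,6), (0,0,7), (0,0,8), (0,0,9), (0,0,10), (0,0,11) ...
Target (A=1, B=1, C=3) not in reachable set → no.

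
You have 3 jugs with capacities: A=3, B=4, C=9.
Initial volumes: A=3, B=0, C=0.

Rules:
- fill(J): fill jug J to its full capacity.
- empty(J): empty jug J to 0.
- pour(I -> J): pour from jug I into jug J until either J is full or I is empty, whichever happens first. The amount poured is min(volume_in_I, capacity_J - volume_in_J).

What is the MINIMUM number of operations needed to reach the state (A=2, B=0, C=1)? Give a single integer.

Answer: 6

Derivation:
BFS from (A=3, B=0, C=0). One shortest path:
  1. fill(B) -> (A=3 B=4 C=0)
  2. pour(B -> C) -> (A=3 B=0 C=4)
  3. pour(A -> B) -> (A=0 B=3 C=4)
  4. pour(C -> A) -> (A=3 B=3 C=1)
  5. pour(A -> B) -> (A=2 B=4 C=1)
  6. empty(B) -> (A=2 B=0 C=1)
Reached target in 6 moves.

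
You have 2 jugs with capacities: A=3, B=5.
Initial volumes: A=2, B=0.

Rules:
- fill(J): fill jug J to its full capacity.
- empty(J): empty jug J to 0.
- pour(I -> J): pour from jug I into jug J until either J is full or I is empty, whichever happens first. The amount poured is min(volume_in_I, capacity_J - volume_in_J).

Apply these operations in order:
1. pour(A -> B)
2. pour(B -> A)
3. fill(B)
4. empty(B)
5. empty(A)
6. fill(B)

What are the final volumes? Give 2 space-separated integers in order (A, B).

Step 1: pour(A -> B) -> (A=0 B=2)
Step 2: pour(B -> A) -> (A=2 B=0)
Step 3: fill(B) -> (A=2 B=5)
Step 4: empty(B) -> (A=2 B=0)
Step 5: empty(A) -> (A=0 B=0)
Step 6: fill(B) -> (A=0 B=5)

Answer: 0 5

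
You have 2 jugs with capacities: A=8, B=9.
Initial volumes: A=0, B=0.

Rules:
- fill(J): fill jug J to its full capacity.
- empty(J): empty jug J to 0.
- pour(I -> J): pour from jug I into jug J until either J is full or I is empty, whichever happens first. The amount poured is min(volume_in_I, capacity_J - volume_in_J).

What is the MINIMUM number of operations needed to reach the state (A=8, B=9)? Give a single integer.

Answer: 2

Derivation:
BFS from (A=0, B=0). One shortest path:
  1. fill(A) -> (A=8 B=0)
  2. fill(B) -> (A=8 B=9)
Reached target in 2 moves.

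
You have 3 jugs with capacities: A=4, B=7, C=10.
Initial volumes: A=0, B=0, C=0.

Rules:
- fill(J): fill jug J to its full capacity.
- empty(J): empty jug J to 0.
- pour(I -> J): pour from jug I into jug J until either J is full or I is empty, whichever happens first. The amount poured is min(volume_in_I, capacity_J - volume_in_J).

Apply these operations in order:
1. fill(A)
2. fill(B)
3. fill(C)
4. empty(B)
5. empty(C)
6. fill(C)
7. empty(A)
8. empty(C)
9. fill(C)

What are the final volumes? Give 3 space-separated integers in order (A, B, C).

Answer: 0 0 10

Derivation:
Step 1: fill(A) -> (A=4 B=0 C=0)
Step 2: fill(B) -> (A=4 B=7 C=0)
Step 3: fill(C) -> (A=4 B=7 C=10)
Step 4: empty(B) -> (A=4 B=0 C=10)
Step 5: empty(C) -> (A=4 B=0 C=0)
Step 6: fill(C) -> (A=4 B=0 C=10)
Step 7: empty(A) -> (A=0 B=0 C=10)
Step 8: empty(C) -> (A=0 B=0 C=0)
Step 9: fill(C) -> (A=0 B=0 C=10)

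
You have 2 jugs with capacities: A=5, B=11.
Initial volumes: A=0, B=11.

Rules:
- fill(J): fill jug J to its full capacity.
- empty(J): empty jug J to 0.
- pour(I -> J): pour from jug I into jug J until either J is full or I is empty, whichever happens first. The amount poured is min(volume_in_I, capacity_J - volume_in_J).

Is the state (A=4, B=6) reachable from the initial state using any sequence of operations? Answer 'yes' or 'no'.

Answer: no

Derivation:
BFS explored all 32 reachable states.
Reachable set includes: (0,0), (0,1), (0,2), (0,3), (0,4), (0,5), (0,6), (0,7), (0,8), (0,9), (0,10), (0,11) ...
Target (A=4, B=6) not in reachable set → no.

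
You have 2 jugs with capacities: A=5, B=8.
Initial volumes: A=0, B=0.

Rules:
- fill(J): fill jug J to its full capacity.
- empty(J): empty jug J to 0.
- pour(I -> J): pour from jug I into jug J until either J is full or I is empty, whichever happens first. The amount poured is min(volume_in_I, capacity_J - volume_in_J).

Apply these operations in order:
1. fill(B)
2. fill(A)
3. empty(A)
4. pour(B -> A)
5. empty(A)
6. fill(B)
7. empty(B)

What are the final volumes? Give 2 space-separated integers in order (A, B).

Answer: 0 0

Derivation:
Step 1: fill(B) -> (A=0 B=8)
Step 2: fill(A) -> (A=5 B=8)
Step 3: empty(A) -> (A=0 B=8)
Step 4: pour(B -> A) -> (A=5 B=3)
Step 5: empty(A) -> (A=0 B=3)
Step 6: fill(B) -> (A=0 B=8)
Step 7: empty(B) -> (A=0 B=0)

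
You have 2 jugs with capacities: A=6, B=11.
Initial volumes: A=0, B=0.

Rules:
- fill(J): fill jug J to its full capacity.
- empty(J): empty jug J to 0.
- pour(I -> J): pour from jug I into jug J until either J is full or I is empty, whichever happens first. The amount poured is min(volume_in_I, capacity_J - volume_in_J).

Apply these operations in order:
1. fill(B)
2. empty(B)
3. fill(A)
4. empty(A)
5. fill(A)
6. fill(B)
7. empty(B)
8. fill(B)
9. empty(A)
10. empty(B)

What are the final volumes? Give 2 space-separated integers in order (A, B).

Answer: 0 0

Derivation:
Step 1: fill(B) -> (A=0 B=11)
Step 2: empty(B) -> (A=0 B=0)
Step 3: fill(A) -> (A=6 B=0)
Step 4: empty(A) -> (A=0 B=0)
Step 5: fill(A) -> (A=6 B=0)
Step 6: fill(B) -> (A=6 B=11)
Step 7: empty(B) -> (A=6 B=0)
Step 8: fill(B) -> (A=6 B=11)
Step 9: empty(A) -> (A=0 B=11)
Step 10: empty(B) -> (A=0 B=0)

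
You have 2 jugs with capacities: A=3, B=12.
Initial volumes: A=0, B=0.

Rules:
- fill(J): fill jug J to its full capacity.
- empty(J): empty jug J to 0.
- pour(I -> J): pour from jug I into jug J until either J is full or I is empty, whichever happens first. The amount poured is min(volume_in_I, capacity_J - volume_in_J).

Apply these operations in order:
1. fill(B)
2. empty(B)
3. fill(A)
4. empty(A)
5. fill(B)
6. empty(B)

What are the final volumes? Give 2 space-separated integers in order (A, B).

Step 1: fill(B) -> (A=0 B=12)
Step 2: empty(B) -> (A=0 B=0)
Step 3: fill(A) -> (A=3 B=0)
Step 4: empty(A) -> (A=0 B=0)
Step 5: fill(B) -> (A=0 B=12)
Step 6: empty(B) -> (A=0 B=0)

Answer: 0 0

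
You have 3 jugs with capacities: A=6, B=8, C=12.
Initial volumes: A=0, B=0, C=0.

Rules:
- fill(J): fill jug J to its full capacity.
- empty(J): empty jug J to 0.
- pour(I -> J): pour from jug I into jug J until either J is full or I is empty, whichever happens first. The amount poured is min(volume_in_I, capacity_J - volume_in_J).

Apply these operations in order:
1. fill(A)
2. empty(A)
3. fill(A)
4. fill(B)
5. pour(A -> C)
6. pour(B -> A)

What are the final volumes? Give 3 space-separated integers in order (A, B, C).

Answer: 6 2 6

Derivation:
Step 1: fill(A) -> (A=6 B=0 C=0)
Step 2: empty(A) -> (A=0 B=0 C=0)
Step 3: fill(A) -> (A=6 B=0 C=0)
Step 4: fill(B) -> (A=6 B=8 C=0)
Step 5: pour(A -> C) -> (A=0 B=8 C=6)
Step 6: pour(B -> A) -> (A=6 B=2 C=6)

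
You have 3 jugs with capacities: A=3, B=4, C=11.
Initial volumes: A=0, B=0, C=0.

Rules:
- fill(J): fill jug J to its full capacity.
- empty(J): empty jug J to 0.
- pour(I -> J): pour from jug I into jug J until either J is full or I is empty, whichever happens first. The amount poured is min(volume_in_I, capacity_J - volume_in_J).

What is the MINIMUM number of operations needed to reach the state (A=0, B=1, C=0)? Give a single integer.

Answer: 3

Derivation:
BFS from (A=0, B=0, C=0). One shortest path:
  1. fill(B) -> (A=0 B=4 C=0)
  2. pour(B -> A) -> (A=3 B=1 C=0)
  3. empty(A) -> (A=0 B=1 C=0)
Reached target in 3 moves.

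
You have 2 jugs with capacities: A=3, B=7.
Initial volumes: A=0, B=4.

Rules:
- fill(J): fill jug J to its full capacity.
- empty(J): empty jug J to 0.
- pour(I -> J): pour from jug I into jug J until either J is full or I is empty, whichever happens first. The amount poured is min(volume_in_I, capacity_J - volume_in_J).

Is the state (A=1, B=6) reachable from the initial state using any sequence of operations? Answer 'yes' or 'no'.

BFS explored all 20 reachable states.
Reachable set includes: (0,0), (0,1), (0,2), (0,3), (0,4), (0,5), (0,6), (0,7), (1,0), (1,7), (2,0), (2,7) ...
Target (A=1, B=6) not in reachable set → no.

Answer: no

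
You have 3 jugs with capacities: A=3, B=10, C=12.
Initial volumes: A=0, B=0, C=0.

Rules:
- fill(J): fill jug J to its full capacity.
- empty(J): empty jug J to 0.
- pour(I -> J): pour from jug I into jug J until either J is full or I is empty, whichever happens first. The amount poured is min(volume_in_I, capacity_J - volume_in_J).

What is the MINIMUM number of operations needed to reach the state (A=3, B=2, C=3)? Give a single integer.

Answer: 7

Derivation:
BFS from (A=0, B=0, C=0). One shortest path:
  1. fill(A) -> (A=3 B=0 C=0)
  2. fill(C) -> (A=3 B=0 C=12)
  3. pour(C -> B) -> (A=3 B=10 C=2)
  4. empty(B) -> (A=3 B=0 C=2)
  5. pour(C -> B) -> (A=3 B=2 C=0)
  6. pour(A -> C) -> (A=0 B=2 C=3)
  7. fill(A) -> (A=3 B=2 C=3)
Reached target in 7 moves.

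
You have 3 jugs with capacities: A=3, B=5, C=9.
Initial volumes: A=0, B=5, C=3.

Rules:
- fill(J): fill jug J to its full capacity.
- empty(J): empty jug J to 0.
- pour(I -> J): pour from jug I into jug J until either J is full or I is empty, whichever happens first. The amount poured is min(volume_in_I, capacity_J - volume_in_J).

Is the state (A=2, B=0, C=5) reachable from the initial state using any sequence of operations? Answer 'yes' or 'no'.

BFS from (A=0, B=5, C=3):
  1. fill(A) -> (A=3 B=5 C=3)
  2. pour(B -> C) -> (A=3 B=0 C=8)
  3. fill(B) -> (A=3 B=5 C=8)
  4. pour(A -> C) -> (A=2 B=5 C=9)
  5. empty(C) -> (A=2 B=5 C=0)
  6. pour(B -> C) -> (A=2 B=0 C=5)
Target reached → yes.

Answer: yes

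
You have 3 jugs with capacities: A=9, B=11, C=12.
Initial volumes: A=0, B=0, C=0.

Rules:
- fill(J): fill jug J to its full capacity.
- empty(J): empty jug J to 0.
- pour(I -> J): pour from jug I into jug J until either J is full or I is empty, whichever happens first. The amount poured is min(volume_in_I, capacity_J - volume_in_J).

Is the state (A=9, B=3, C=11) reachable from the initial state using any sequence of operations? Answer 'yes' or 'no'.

BFS from (A=0, B=0, C=0):
  1. fill(C) -> (A=0 B=0 C=12)
  2. pour(C -> B) -> (A=0 B=11 C=1)
  3. pour(C -> A) -> (A=1 B=11 C=0)
  4. pour(B -> C) -> (A=1 B=0 C=11)
  5. fill(B) -> (A=1 B=11 C=11)
  6. pour(B -> A) -> (A=9 B=3 C=11)
Target reached → yes.

Answer: yes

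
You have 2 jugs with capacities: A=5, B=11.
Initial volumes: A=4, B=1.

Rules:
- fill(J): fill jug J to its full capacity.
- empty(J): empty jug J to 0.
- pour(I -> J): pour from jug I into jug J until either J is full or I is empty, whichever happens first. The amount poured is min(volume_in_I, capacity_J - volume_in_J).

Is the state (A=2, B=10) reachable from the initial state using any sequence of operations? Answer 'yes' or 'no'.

Answer: no

Derivation:
BFS explored all 33 reachable states.
Reachable set includes: (0,0), (0,1), (0,2), (0,3), (0,4), (0,5), (0,6), (0,7), (0,8), (0,9), (0,10), (0,11) ...
Target (A=2, B=10) not in reachable set → no.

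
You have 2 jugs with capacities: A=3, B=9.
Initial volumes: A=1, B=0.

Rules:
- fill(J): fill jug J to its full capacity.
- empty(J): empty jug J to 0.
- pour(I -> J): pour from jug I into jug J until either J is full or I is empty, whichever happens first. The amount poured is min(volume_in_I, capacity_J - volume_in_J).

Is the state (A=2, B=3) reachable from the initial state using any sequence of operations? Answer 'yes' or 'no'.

Answer: no

Derivation:
BFS explored all 16 reachable states.
Reachable set includes: (0,0), (0,1), (0,3), (0,4), (0,6), (0,7), (0,9), (1,0), (1,9), (3,0), (3,1), (3,3) ...
Target (A=2, B=3) not in reachable set → no.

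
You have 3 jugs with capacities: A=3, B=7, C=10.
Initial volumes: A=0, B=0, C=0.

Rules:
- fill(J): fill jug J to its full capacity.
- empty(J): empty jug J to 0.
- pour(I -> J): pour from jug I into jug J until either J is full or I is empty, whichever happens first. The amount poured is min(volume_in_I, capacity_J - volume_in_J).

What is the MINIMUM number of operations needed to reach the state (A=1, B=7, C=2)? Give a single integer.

Answer: 8

Derivation:
BFS from (A=0, B=0, C=0). One shortest path:
  1. fill(C) -> (A=0 B=0 C=10)
  2. pour(C -> B) -> (A=0 B=7 C=3)
  3. pour(B -> A) -> (A=3 B=4 C=3)
  4. pour(A -> C) -> (A=0 B=4 C=6)
  5. pour(B -> A) -> (A=3 B=1 C=6)
  6. pour(A -> C) -> (A=0 B=1 C=9)
  7. pour(B -> A) -> (A=1 B=0 C=9)
  8. pour(C -> B) -> (A=1 B=7 C=2)
Reached target in 8 moves.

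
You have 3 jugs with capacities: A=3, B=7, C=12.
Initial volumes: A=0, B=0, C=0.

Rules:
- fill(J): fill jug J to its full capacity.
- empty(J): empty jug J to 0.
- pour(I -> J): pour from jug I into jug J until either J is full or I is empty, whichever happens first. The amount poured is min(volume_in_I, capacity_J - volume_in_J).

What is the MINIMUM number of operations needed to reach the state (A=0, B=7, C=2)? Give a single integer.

Answer: 4

Derivation:
BFS from (A=0, B=0, C=0). One shortest path:
  1. fill(C) -> (A=0 B=0 C=12)
  2. pour(C -> A) -> (A=3 B=0 C=9)
  3. empty(A) -> (A=0 B=0 C=9)
  4. pour(C -> B) -> (A=0 B=7 C=2)
Reached target in 4 moves.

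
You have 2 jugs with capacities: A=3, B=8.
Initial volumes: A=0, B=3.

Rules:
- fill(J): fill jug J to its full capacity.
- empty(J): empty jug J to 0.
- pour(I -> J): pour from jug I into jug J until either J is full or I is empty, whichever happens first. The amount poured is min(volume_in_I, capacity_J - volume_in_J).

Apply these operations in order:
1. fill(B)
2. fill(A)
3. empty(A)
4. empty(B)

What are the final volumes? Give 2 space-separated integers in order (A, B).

Answer: 0 0

Derivation:
Step 1: fill(B) -> (A=0 B=8)
Step 2: fill(A) -> (A=3 B=8)
Step 3: empty(A) -> (A=0 B=8)
Step 4: empty(B) -> (A=0 B=0)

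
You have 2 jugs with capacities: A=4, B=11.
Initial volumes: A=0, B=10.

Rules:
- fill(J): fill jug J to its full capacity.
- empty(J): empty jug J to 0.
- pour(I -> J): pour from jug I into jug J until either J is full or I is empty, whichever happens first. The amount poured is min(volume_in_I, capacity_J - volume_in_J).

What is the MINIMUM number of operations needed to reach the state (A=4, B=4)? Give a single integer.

BFS from (A=0, B=10). One shortest path:
  1. fill(A) -> (A=4 B=10)
  2. empty(B) -> (A=4 B=0)
  3. pour(A -> B) -> (A=0 B=4)
  4. fill(A) -> (A=4 B=4)
Reached target in 4 moves.

Answer: 4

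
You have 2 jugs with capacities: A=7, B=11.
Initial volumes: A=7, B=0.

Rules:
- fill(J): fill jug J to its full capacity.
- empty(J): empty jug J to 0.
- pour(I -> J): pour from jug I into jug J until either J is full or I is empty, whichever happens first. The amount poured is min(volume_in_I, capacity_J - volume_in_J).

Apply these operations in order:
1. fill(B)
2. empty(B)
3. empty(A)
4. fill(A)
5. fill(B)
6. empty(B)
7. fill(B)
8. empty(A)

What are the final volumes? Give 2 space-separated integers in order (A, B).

Answer: 0 11

Derivation:
Step 1: fill(B) -> (A=7 B=11)
Step 2: empty(B) -> (A=7 B=0)
Step 3: empty(A) -> (A=0 B=0)
Step 4: fill(A) -> (A=7 B=0)
Step 5: fill(B) -> (A=7 B=11)
Step 6: empty(B) -> (A=7 B=0)
Step 7: fill(B) -> (A=7 B=11)
Step 8: empty(A) -> (A=0 B=11)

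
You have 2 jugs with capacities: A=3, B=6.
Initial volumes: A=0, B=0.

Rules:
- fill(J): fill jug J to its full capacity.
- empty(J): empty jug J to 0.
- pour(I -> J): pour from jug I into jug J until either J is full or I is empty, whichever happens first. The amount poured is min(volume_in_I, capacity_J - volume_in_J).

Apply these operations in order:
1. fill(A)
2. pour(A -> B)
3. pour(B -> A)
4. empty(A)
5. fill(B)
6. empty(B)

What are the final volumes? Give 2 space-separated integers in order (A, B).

Answer: 0 0

Derivation:
Step 1: fill(A) -> (A=3 B=0)
Step 2: pour(A -> B) -> (A=0 B=3)
Step 3: pour(B -> A) -> (A=3 B=0)
Step 4: empty(A) -> (A=0 B=0)
Step 5: fill(B) -> (A=0 B=6)
Step 6: empty(B) -> (A=0 B=0)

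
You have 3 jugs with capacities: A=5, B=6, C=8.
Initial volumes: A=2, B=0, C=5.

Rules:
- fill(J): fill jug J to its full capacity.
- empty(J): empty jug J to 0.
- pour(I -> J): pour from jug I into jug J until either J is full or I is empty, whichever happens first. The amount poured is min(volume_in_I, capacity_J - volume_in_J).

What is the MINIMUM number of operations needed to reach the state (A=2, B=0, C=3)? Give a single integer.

Answer: 4

Derivation:
BFS from (A=2, B=0, C=5). One shortest path:
  1. fill(B) -> (A=2 B=6 C=5)
  2. pour(B -> C) -> (A=2 B=3 C=8)
  3. empty(C) -> (A=2 B=3 C=0)
  4. pour(B -> C) -> (A=2 B=0 C=3)
Reached target in 4 moves.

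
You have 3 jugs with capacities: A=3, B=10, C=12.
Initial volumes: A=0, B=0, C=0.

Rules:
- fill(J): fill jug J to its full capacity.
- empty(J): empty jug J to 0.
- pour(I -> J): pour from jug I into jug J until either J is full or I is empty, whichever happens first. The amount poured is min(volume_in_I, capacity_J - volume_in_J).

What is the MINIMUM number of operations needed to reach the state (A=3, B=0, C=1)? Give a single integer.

BFS from (A=0, B=0, C=0). One shortest path:
  1. fill(A) -> (A=3 B=0 C=0)
  2. fill(B) -> (A=3 B=10 C=0)
  3. pour(A -> C) -> (A=0 B=10 C=3)
  4. fill(A) -> (A=3 B=10 C=3)
  5. pour(B -> C) -> (A=3 B=1 C=12)
  6. empty(C) -> (A=3 B=1 C=0)
  7. pour(B -> C) -> (A=3 B=0 C=1)
Reached target in 7 moves.

Answer: 7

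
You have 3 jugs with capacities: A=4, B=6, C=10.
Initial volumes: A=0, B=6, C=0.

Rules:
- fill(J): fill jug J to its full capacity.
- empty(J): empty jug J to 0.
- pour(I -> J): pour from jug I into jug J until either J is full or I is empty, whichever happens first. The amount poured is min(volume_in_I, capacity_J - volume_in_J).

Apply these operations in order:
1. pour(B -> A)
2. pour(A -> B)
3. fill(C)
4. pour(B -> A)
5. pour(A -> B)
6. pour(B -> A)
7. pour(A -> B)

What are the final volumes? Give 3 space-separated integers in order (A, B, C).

Answer: 0 6 10

Derivation:
Step 1: pour(B -> A) -> (A=4 B=2 C=0)
Step 2: pour(A -> B) -> (A=0 B=6 C=0)
Step 3: fill(C) -> (A=0 B=6 C=10)
Step 4: pour(B -> A) -> (A=4 B=2 C=10)
Step 5: pour(A -> B) -> (A=0 B=6 C=10)
Step 6: pour(B -> A) -> (A=4 B=2 C=10)
Step 7: pour(A -> B) -> (A=0 B=6 C=10)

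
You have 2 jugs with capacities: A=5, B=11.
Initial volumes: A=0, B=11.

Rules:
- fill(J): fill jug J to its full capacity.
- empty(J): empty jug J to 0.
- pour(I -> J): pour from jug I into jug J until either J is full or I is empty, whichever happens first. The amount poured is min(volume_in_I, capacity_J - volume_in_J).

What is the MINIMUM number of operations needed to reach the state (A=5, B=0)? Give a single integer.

BFS from (A=0, B=11). One shortest path:
  1. fill(A) -> (A=5 B=11)
  2. empty(B) -> (A=5 B=0)
Reached target in 2 moves.

Answer: 2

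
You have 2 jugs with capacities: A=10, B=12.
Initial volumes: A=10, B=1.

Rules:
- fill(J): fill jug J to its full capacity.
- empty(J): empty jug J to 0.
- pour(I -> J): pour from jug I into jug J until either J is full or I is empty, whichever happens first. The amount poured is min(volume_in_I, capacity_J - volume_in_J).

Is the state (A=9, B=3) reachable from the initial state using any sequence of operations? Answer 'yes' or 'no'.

Answer: no

Derivation:
BFS explored all 44 reachable states.
Reachable set includes: (0,0), (0,1), (0,2), (0,3), (0,4), (0,5), (0,6), (0,7), (0,8), (0,9), (0,10), (0,11) ...
Target (A=9, B=3) not in reachable set → no.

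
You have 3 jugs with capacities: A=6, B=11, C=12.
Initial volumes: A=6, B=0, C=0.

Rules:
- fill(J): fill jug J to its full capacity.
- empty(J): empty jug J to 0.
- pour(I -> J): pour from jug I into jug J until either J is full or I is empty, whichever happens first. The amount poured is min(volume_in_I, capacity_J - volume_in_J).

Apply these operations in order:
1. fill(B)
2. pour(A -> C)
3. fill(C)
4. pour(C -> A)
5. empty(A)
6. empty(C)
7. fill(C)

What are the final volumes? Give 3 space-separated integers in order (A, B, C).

Answer: 0 11 12

Derivation:
Step 1: fill(B) -> (A=6 B=11 C=0)
Step 2: pour(A -> C) -> (A=0 B=11 C=6)
Step 3: fill(C) -> (A=0 B=11 C=12)
Step 4: pour(C -> A) -> (A=6 B=11 C=6)
Step 5: empty(A) -> (A=0 B=11 C=6)
Step 6: empty(C) -> (A=0 B=11 C=0)
Step 7: fill(C) -> (A=0 B=11 C=12)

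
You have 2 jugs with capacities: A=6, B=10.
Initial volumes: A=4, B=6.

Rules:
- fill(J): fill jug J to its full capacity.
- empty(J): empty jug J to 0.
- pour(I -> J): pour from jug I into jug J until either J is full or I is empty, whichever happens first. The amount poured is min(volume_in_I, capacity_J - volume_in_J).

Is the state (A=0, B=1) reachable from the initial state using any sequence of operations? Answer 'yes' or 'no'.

BFS explored all 17 reachable states.
Reachable set includes: (0,0), (0,2), (0,4), (0,6), (0,8), (0,10), (2,0), (2,10), (4,0), (4,6), (4,10), (6,0) ...
Target (A=0, B=1) not in reachable set → no.

Answer: no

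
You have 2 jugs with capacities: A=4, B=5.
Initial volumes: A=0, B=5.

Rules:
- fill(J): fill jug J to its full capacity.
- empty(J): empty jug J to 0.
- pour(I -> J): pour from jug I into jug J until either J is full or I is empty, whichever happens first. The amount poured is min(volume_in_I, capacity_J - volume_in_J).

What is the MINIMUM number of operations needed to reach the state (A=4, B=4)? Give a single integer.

Answer: 4

Derivation:
BFS from (A=0, B=5). One shortest path:
  1. fill(A) -> (A=4 B=5)
  2. empty(B) -> (A=4 B=0)
  3. pour(A -> B) -> (A=0 B=4)
  4. fill(A) -> (A=4 B=4)
Reached target in 4 moves.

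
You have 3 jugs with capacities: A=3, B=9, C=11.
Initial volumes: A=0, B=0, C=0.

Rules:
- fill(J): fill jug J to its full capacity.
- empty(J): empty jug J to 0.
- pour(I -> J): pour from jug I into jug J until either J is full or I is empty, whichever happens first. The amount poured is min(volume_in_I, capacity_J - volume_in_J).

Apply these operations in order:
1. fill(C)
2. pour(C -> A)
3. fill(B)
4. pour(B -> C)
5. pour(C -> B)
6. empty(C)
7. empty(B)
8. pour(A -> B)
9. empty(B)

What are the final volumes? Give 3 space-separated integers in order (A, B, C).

Step 1: fill(C) -> (A=0 B=0 C=11)
Step 2: pour(C -> A) -> (A=3 B=0 C=8)
Step 3: fill(B) -> (A=3 B=9 C=8)
Step 4: pour(B -> C) -> (A=3 B=6 C=11)
Step 5: pour(C -> B) -> (A=3 B=9 C=8)
Step 6: empty(C) -> (A=3 B=9 C=0)
Step 7: empty(B) -> (A=3 B=0 C=0)
Step 8: pour(A -> B) -> (A=0 B=3 C=0)
Step 9: empty(B) -> (A=0 B=0 C=0)

Answer: 0 0 0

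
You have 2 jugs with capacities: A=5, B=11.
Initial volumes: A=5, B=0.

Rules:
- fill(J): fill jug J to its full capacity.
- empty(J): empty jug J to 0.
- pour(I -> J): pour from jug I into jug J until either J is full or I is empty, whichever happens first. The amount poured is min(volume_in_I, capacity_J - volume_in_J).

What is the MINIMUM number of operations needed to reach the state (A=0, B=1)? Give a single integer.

BFS from (A=5, B=0). One shortest path:
  1. empty(A) -> (A=0 B=0)
  2. fill(B) -> (A=0 B=11)
  3. pour(B -> A) -> (A=5 B=6)
  4. empty(A) -> (A=0 B=6)
  5. pour(B -> A) -> (A=5 B=1)
  6. empty(A) -> (A=0 B=1)
Reached target in 6 moves.

Answer: 6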